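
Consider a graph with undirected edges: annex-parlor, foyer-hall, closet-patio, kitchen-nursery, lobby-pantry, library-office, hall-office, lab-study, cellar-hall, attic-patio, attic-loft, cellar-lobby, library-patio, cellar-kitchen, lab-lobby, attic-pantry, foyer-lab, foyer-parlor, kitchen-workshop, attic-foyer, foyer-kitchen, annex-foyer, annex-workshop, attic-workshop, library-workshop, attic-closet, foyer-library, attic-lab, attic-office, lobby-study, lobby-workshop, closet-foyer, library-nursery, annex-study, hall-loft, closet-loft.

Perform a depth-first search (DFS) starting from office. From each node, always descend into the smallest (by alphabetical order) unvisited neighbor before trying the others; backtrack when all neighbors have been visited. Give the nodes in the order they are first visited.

office, attic, closet, foyer, annex, parlor, study, lab, lobby, cellar, hall, loft, kitchen, nursery, library, patio, workshop, pantry

Visit office
office → attic
attic → closet
closet → foyer
foyer → annex
annex → parlor
annex → study
study → lab
lab → lobby
lobby → cellar
cellar → hall
hall → loft
cellar → kitchen
kitchen → nursery
nursery → library
library → patio
library → workshop
lobby → pantry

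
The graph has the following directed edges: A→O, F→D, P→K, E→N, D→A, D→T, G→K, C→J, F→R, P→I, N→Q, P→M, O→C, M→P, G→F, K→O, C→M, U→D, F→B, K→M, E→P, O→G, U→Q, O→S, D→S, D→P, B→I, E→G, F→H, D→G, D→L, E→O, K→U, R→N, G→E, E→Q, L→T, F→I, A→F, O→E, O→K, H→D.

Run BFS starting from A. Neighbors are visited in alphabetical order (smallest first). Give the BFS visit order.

Visit A; enqueue F, O → queue [F, O]
Visit F; enqueue B, D, H, I, R → queue [O, B, D, H, I, R]
Visit O; enqueue C, E, G, K, S → queue [B, D, H, I, R, C, E, G, K, S]
Visit B → queue [D, H, I, R, C, E, G, K, S]
Visit D; enqueue L, P, T → queue [H, I, R, C, E, G, K, S, L, P, T]
Visit H → queue [I, R, C, E, G, K, S, L, P, T]
Visit I → queue [R, C, E, G, K, S, L, P, T]
Visit R; enqueue N → queue [C, E, G, K, S, L, P, T, N]
Visit C; enqueue J, M → queue [E, G, K, S, L, P, T, N, J, M]
Visit E; enqueue Q → queue [G, K, S, L, P, T, N, J, M, Q]
Visit G → queue [K, S, L, P, T, N, J, M, Q]
Visit K; enqueue U → queue [S, L, P, T, N, J, M, Q, U]
Visit S → queue [L, P, T, N, J, M, Q, U]
Visit L → queue [P, T, N, J, M, Q, U]
Visit P → queue [T, N, J, M, Q, U]
Visit T → queue [N, J, M, Q, U]
Visit N → queue [J, M, Q, U]
Visit J → queue [M, Q, U]
Visit M → queue [Q, U]
Visit Q → queue [U]
Visit U → queue []

A, F, O, B, D, H, I, R, C, E, G, K, S, L, P, T, N, J, M, Q, U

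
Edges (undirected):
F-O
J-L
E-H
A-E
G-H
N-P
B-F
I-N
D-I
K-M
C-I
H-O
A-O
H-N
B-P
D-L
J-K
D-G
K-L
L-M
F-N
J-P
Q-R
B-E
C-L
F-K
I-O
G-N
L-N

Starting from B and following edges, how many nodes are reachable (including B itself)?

BFS from B visits: B, P, F, E, N, J, O, K, H, A, L, I, G, M, D, C
Reachable nodes: 16 of 18 total.

16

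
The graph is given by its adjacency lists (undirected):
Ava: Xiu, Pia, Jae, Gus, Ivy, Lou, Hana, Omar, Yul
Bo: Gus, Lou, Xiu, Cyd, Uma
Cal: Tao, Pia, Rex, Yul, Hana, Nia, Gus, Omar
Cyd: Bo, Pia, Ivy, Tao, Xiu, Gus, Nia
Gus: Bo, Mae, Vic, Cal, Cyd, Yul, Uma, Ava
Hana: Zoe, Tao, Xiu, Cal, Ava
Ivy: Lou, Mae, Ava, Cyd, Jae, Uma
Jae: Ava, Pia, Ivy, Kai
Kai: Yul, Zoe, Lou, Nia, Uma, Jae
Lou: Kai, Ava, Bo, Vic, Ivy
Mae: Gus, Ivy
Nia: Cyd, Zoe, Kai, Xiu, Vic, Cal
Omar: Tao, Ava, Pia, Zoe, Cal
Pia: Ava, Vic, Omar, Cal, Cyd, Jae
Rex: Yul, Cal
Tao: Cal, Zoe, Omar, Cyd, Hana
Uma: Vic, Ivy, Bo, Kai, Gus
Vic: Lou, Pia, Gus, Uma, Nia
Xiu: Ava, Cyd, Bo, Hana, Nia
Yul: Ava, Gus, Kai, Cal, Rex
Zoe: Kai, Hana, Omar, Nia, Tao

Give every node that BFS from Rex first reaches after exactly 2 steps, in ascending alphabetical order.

Level 0: Rex
Level 1: Cal, Yul
Level 2: Ava, Gus, Hana, Kai, Nia, Omar, Pia, Tao
Level 3: Bo, Cyd, Ivy, Jae, Lou, Mae, Uma, Vic, Xiu, Zoe

Ava, Gus, Hana, Kai, Nia, Omar, Pia, Tao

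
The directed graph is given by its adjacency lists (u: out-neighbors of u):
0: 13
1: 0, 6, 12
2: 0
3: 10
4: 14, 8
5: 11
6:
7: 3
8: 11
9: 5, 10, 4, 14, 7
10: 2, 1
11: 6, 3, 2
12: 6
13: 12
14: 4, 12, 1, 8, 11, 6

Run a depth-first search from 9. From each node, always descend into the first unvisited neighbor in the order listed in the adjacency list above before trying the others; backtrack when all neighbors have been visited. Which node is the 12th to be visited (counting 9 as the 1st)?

4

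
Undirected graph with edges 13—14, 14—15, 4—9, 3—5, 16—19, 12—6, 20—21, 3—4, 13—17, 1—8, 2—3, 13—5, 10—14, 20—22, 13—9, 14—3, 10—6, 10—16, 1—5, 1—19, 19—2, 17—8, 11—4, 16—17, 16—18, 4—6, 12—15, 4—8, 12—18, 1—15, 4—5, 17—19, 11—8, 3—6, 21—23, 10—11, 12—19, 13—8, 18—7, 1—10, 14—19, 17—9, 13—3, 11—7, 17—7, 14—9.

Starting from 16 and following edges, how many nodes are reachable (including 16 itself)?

19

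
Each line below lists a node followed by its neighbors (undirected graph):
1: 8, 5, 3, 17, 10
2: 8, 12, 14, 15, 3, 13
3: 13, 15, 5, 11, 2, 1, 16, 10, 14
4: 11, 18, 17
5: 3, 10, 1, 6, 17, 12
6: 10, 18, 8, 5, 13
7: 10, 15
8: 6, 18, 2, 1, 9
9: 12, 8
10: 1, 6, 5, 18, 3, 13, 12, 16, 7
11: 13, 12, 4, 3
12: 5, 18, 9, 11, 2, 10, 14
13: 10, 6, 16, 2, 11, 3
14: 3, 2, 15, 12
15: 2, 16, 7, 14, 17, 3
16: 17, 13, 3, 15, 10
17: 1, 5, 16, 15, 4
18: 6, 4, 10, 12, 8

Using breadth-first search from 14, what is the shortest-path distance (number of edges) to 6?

3

Level 0: 14
Level 1: 2, 3, 12, 15
Level 2: 1, 5, 7, 8, 9, 10, 11, 13, 16, 17, 18
Level 3: 4, 6
6 first appears at level 3.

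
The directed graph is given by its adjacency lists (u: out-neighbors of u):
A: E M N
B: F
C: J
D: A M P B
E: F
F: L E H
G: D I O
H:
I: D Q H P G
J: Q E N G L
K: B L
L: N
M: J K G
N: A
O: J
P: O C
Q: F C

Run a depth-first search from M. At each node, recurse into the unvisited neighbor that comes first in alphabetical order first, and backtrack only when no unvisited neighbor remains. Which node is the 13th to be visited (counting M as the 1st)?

J

Visit M
M → G
G → D
D → A
A → E
E → F
F → H
F → L
L → N
D → B
D → P
P → C
C → J
J → Q
P → O
G → I
M → K

Visit order: M, G, D, A, E, F, H, L, N, B, P, C, J, Q, O, I, K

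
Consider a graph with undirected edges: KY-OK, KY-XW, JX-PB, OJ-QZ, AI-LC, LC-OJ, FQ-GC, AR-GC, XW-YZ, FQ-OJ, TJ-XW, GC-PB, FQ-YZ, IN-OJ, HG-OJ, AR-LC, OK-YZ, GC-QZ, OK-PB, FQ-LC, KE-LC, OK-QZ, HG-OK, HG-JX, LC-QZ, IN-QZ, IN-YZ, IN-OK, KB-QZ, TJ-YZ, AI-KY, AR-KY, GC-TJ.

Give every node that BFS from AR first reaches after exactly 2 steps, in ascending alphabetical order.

AI, FQ, KE, OJ, OK, PB, QZ, TJ, XW

Level 0: AR
Level 1: GC, KY, LC
Level 2: AI, FQ, KE, OJ, OK, PB, QZ, TJ, XW
Level 3: HG, IN, JX, KB, YZ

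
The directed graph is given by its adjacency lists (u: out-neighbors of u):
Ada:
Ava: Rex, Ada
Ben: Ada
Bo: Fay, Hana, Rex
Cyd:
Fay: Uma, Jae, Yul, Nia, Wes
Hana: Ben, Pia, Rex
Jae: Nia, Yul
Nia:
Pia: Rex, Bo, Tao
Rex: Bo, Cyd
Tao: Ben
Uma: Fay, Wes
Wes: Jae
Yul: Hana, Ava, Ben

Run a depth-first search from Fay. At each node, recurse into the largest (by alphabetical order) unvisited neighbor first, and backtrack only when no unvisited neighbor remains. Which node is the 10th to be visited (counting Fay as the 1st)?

Visit Fay
Fay → Yul
Yul → Hana
Hana → Rex
Rex → Cyd
Rex → Bo
Hana → Pia
Pia → Tao
Tao → Ben
Ben → Ada
Yul → Ava
Fay → Wes
Wes → Jae
Jae → Nia
Fay → Uma

Visit order: Fay, Yul, Hana, Rex, Cyd, Bo, Pia, Tao, Ben, Ada, Ava, Wes, Jae, Nia, Uma

Ada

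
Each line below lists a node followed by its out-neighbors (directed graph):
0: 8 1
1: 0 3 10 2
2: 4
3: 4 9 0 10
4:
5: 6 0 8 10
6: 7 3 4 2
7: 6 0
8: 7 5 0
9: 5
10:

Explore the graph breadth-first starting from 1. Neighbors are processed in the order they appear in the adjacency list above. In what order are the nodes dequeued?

1 → 0 → 3 → 10 → 2 → 8 → 4 → 9 → 7 → 5 → 6

Visit 1; enqueue 0, 3, 10, 2 → queue [0, 3, 10, 2]
Visit 0; enqueue 8 → queue [3, 10, 2, 8]
Visit 3; enqueue 4, 9 → queue [10, 2, 8, 4, 9]
Visit 10 → queue [2, 8, 4, 9]
Visit 2 → queue [8, 4, 9]
Visit 8; enqueue 7, 5 → queue [4, 9, 7, 5]
Visit 4 → queue [9, 7, 5]
Visit 9 → queue [7, 5]
Visit 7; enqueue 6 → queue [5, 6]
Visit 5 → queue [6]
Visit 6 → queue []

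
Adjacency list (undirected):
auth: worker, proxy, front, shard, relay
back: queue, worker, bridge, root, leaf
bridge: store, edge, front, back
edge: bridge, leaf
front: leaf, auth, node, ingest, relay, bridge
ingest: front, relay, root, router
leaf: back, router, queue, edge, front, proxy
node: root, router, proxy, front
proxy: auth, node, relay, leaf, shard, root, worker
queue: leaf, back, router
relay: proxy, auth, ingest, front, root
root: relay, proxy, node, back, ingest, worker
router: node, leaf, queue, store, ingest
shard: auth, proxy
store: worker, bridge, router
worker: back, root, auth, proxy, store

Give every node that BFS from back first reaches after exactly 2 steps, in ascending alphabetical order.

auth, edge, front, ingest, node, proxy, relay, router, store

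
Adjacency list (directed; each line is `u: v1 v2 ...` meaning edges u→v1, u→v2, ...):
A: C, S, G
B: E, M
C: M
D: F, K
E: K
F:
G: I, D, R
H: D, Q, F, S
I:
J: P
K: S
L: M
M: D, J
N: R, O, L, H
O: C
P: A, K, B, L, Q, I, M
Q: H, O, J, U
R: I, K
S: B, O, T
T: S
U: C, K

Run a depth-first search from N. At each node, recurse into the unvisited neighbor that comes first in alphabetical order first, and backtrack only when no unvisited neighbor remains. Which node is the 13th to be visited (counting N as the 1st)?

Visit N
N → H
H → D
D → F
D → K
K → S
S → B
B → E
B → M
M → J
J → P
P → A
A → C
A → G
G → I
G → R
P → L
P → Q
Q → O
Q → U
S → T

Visit order: N, H, D, F, K, S, B, E, M, J, P, A, C, G, I, R, L, Q, O, U, T

C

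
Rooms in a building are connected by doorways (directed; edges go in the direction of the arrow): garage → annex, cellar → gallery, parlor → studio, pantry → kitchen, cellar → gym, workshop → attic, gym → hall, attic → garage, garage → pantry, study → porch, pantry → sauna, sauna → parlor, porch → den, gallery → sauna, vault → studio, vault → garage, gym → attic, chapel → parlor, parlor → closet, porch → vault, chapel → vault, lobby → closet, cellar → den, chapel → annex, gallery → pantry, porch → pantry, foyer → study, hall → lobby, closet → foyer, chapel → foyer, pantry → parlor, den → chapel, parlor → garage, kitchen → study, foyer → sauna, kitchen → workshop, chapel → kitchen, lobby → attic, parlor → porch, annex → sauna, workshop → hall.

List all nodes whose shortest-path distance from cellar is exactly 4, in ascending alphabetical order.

Level 0: cellar
Level 1: den, gallery, gym
Level 2: attic, chapel, hall, pantry, sauna
Level 3: annex, foyer, garage, kitchen, lobby, parlor, vault
Level 4: closet, porch, studio, study, workshop

closet, porch, studio, study, workshop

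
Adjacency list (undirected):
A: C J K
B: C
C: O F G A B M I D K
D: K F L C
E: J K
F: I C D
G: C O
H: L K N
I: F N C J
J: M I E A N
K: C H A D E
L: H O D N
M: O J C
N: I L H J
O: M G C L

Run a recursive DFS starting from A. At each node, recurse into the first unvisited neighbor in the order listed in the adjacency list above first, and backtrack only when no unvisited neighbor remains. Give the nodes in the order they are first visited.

A -> C -> O -> M -> J -> I -> F -> D -> K -> H -> L -> N -> E -> G -> B

Visit A
A → C
C → O
O → M
M → J
J → I
I → F
F → D
D → K
K → H
H → L
L → N
K → E
O → G
C → B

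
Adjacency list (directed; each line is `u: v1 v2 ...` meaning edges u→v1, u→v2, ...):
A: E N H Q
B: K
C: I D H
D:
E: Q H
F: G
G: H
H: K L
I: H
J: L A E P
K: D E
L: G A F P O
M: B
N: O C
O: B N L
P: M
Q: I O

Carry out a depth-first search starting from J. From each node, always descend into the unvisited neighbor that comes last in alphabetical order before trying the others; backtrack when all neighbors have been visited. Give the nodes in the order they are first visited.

J → P → M → B → K → E → Q → O → N → C → I → H → L → G → F → A → D

Visit J
J → P
P → M
M → B
B → K
K → E
E → Q
Q → O
O → N
N → C
C → I
I → H
H → L
L → G
L → F
L → A
C → D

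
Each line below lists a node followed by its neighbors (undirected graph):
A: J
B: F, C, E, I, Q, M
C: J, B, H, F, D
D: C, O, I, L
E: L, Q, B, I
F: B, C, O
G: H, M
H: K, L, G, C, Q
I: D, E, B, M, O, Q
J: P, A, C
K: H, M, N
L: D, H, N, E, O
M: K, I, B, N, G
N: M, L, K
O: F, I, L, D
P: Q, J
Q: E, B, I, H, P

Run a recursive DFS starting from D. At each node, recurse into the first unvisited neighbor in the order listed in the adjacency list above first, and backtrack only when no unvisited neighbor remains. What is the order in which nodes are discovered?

D C J P Q E L H K M I B F O N G A

Visit D
D → C
C → J
J → P
P → Q
Q → E
E → L
L → H
H → K
K → M
M → I
I → B
B → F
F → O
M → N
M → G
J → A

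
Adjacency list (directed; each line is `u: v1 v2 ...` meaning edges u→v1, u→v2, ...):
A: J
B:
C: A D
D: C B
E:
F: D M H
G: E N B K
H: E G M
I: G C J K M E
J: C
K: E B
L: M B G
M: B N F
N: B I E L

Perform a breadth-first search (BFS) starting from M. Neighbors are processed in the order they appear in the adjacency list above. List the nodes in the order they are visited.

Visit M; enqueue B, N, F → queue [B, N, F]
Visit B → queue [N, F]
Visit N; enqueue I, E, L → queue [F, I, E, L]
Visit F; enqueue D, H → queue [I, E, L, D, H]
Visit I; enqueue G, C, J, K → queue [E, L, D, H, G, C, J, K]
Visit E → queue [L, D, H, G, C, J, K]
Visit L → queue [D, H, G, C, J, K]
Visit D → queue [H, G, C, J, K]
Visit H → queue [G, C, J, K]
Visit G → queue [C, J, K]
Visit C; enqueue A → queue [J, K, A]
Visit J → queue [K, A]
Visit K → queue [A]
Visit A → queue []

M → B → N → F → I → E → L → D → H → G → C → J → K → A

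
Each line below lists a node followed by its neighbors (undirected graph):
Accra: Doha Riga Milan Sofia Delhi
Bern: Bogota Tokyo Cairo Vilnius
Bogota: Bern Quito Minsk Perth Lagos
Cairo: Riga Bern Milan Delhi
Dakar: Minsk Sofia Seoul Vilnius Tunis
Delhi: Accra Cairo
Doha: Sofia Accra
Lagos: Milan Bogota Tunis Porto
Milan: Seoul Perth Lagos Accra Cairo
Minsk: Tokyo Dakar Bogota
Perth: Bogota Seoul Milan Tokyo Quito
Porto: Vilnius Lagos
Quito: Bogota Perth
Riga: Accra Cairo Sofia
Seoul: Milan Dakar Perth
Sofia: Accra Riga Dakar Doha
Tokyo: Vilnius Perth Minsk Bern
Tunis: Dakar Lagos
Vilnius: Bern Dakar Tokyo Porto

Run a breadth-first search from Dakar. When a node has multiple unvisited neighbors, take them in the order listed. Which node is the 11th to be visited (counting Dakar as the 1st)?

Doha

Visit Dakar; enqueue Minsk, Sofia, Seoul, Vilnius, Tunis → queue [Minsk, Sofia, Seoul, Vilnius, Tunis]
Visit Minsk; enqueue Tokyo, Bogota → queue [Sofia, Seoul, Vilnius, Tunis, Tokyo, Bogota]
Visit Sofia; enqueue Accra, Riga, Doha → queue [Seoul, Vilnius, Tunis, Tokyo, Bogota, Accra, Riga, Doha]
Visit Seoul; enqueue Milan, Perth → queue [Vilnius, Tunis, Tokyo, Bogota, Accra, Riga, Doha, Milan, Perth]
Visit Vilnius; enqueue Bern, Porto → queue [Tunis, Tokyo, Bogota, Accra, Riga, Doha, Milan, Perth, Bern, Porto]
Visit Tunis; enqueue Lagos → queue [Tokyo, Bogota, Accra, Riga, Doha, Milan, Perth, Bern, Porto, Lagos]
Visit Tokyo → queue [Bogota, Accra, Riga, Doha, Milan, Perth, Bern, Porto, Lagos]
Visit Bogota; enqueue Quito → queue [Accra, Riga, Doha, Milan, Perth, Bern, Porto, Lagos, Quito]
Visit Accra; enqueue Delhi → queue [Riga, Doha, Milan, Perth, Bern, Porto, Lagos, Quito, Delhi]
Visit Riga; enqueue Cairo → queue [Doha, Milan, Perth, Bern, Porto, Lagos, Quito, Delhi, Cairo]
Visit Doha → queue [Milan, Perth, Bern, Porto, Lagos, Quito, Delhi, Cairo]
Visit Milan → queue [Perth, Bern, Porto, Lagos, Quito, Delhi, Cairo]
Visit Perth → queue [Bern, Porto, Lagos, Quito, Delhi, Cairo]
Visit Bern → queue [Porto, Lagos, Quito, Delhi, Cairo]
Visit Porto → queue [Lagos, Quito, Delhi, Cairo]
Visit Lagos → queue [Quito, Delhi, Cairo]
Visit Quito → queue [Delhi, Cairo]
Visit Delhi → queue [Cairo]
Visit Cairo → queue []

Visit order: Dakar, Minsk, Sofia, Seoul, Vilnius, Tunis, Tokyo, Bogota, Accra, Riga, Doha, Milan, Perth, Bern, Porto, Lagos, Quito, Delhi, Cairo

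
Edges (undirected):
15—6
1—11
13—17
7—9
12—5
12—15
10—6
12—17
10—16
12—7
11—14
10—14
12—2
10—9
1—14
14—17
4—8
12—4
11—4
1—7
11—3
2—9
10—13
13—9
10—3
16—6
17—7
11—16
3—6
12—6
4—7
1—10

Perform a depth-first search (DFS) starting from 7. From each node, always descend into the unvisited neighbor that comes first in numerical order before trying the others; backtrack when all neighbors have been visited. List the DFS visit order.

Visit 7
7 → 1
1 → 10
10 → 3
3 → 6
6 → 12
12 → 2
2 → 9
9 → 13
13 → 17
17 → 14
14 → 11
11 → 4
4 → 8
11 → 16
12 → 5
12 → 15

7 → 1 → 10 → 3 → 6 → 12 → 2 → 9 → 13 → 17 → 14 → 11 → 4 → 8 → 16 → 5 → 15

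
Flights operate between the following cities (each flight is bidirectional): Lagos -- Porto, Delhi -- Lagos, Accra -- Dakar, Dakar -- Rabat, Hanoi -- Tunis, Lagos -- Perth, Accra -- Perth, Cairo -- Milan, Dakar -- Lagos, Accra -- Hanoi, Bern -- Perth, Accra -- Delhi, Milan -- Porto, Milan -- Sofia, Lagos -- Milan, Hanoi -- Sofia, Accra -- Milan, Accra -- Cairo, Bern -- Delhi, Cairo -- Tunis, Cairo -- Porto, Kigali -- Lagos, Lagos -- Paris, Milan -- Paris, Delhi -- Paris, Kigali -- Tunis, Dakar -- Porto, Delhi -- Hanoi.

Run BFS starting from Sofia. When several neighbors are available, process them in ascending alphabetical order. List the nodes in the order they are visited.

Sofia -> Hanoi -> Milan -> Accra -> Delhi -> Tunis -> Cairo -> Lagos -> Paris -> Porto -> Dakar -> Perth -> Bern -> Kigali -> Rabat

Visit Sofia; enqueue Hanoi, Milan → queue [Hanoi, Milan]
Visit Hanoi; enqueue Accra, Delhi, Tunis → queue [Milan, Accra, Delhi, Tunis]
Visit Milan; enqueue Cairo, Lagos, Paris, Porto → queue [Accra, Delhi, Tunis, Cairo, Lagos, Paris, Porto]
Visit Accra; enqueue Dakar, Perth → queue [Delhi, Tunis, Cairo, Lagos, Paris, Porto, Dakar, Perth]
Visit Delhi; enqueue Bern → queue [Tunis, Cairo, Lagos, Paris, Porto, Dakar, Perth, Bern]
Visit Tunis; enqueue Kigali → queue [Cairo, Lagos, Paris, Porto, Dakar, Perth, Bern, Kigali]
Visit Cairo → queue [Lagos, Paris, Porto, Dakar, Perth, Bern, Kigali]
Visit Lagos → queue [Paris, Porto, Dakar, Perth, Bern, Kigali]
Visit Paris → queue [Porto, Dakar, Perth, Bern, Kigali]
Visit Porto → queue [Dakar, Perth, Bern, Kigali]
Visit Dakar; enqueue Rabat → queue [Perth, Bern, Kigali, Rabat]
Visit Perth → queue [Bern, Kigali, Rabat]
Visit Bern → queue [Kigali, Rabat]
Visit Kigali → queue [Rabat]
Visit Rabat → queue []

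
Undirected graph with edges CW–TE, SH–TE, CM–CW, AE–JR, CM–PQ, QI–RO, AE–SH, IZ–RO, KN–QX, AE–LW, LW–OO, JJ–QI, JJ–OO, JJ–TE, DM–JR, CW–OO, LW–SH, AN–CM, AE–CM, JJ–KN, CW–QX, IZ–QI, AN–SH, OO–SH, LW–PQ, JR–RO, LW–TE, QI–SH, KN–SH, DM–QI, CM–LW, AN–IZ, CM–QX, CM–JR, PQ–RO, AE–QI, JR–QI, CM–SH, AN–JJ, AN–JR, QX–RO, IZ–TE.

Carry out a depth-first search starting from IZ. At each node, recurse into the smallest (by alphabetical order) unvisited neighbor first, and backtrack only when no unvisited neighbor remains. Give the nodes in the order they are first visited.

IZ, AN, CM, AE, JR, DM, QI, JJ, KN, QX, CW, OO, LW, PQ, RO, SH, TE

Visit IZ
IZ → AN
AN → CM
CM → AE
AE → JR
JR → DM
DM → QI
QI → JJ
JJ → KN
KN → QX
QX → CW
CW → OO
OO → LW
LW → PQ
PQ → RO
LW → SH
SH → TE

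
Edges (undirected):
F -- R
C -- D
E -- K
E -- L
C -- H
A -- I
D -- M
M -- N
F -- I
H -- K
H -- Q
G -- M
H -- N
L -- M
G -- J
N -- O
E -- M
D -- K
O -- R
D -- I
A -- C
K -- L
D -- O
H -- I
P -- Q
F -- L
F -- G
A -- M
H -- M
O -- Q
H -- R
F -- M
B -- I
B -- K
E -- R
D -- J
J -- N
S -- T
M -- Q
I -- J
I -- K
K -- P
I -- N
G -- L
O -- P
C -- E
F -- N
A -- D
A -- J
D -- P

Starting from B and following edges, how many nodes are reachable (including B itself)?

BFS from B visits: B, I, K, A, D, F, H, J, N, E, L, P, C, M, O, G, R, Q
Reachable nodes: 18 of 20 total.

18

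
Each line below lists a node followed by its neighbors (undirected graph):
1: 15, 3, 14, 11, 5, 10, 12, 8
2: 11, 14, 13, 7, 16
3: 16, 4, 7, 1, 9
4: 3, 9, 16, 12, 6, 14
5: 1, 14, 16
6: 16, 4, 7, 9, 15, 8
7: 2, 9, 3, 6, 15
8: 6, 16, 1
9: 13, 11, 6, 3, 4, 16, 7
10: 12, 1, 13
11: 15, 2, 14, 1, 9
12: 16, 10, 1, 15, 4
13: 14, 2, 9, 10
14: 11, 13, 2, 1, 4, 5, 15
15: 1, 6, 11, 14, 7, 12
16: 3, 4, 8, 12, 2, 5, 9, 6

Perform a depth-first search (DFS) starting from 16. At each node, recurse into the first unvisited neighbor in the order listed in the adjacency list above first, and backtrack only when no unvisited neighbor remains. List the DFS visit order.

Visit 16
16 → 3
3 → 4
4 → 9
9 → 13
13 → 14
14 → 11
11 → 15
15 → 1
1 → 5
1 → 10
10 → 12
1 → 8
8 → 6
6 → 7
7 → 2

16 -> 3 -> 4 -> 9 -> 13 -> 14 -> 11 -> 15 -> 1 -> 5 -> 10 -> 12 -> 8 -> 6 -> 7 -> 2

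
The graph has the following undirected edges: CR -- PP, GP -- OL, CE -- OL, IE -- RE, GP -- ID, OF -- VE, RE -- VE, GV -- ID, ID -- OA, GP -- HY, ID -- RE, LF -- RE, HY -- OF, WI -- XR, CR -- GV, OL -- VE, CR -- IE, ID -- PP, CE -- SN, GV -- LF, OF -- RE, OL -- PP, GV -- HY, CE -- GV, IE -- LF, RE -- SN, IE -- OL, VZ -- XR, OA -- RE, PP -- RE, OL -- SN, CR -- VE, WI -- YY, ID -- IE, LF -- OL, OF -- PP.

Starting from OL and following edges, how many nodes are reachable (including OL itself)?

15

BFS from OL visits: OL, CE, GP, IE, LF, PP, SN, VE, GV, HY, ID, CR, RE, OF, OA
Reachable nodes: 15 of 19 total.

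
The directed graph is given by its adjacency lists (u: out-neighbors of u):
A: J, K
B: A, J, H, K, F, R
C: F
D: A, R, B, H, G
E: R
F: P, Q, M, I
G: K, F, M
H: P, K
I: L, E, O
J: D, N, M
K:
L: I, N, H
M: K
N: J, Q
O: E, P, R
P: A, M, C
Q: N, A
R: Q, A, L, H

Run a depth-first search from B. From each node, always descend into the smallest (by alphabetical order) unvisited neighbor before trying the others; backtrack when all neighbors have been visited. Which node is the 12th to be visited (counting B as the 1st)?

P

Visit B
B → A
A → J
J → D
D → G
G → F
F → I
I → E
E → R
R → H
H → K
H → P
P → C
P → M
R → L
L → N
N → Q
I → O

Visit order: B, A, J, D, G, F, I, E, R, H, K, P, C, M, L, N, Q, O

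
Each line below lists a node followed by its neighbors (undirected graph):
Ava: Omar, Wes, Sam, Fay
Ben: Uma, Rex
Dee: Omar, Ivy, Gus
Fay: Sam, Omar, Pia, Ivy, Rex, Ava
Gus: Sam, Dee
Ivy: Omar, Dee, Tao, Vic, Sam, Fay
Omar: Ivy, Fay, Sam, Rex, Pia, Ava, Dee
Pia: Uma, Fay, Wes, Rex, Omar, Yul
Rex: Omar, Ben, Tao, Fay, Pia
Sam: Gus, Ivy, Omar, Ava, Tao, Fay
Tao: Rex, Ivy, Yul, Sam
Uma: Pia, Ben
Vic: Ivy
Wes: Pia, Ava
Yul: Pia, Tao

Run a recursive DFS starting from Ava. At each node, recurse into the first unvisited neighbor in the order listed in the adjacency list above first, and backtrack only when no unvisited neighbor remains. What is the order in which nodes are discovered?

Ava Omar Ivy Dee Gus Sam Tao Rex Ben Uma Pia Fay Wes Yul Vic

Visit Ava
Ava → Omar
Omar → Ivy
Ivy → Dee
Dee → Gus
Gus → Sam
Sam → Tao
Tao → Rex
Rex → Ben
Ben → Uma
Uma → Pia
Pia → Fay
Pia → Wes
Pia → Yul
Ivy → Vic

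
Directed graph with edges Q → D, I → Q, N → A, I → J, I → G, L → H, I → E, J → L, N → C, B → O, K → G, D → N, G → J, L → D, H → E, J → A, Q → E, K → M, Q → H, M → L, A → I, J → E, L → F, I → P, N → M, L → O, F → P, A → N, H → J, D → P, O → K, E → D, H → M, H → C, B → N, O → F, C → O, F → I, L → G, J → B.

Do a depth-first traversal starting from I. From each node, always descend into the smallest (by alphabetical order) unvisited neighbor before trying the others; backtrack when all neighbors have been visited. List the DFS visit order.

I, E, D, N, A, C, O, F, P, K, G, J, B, L, H, M, Q

Visit I
I → E
E → D
D → N
N → A
N → C
C → O
O → F
F → P
O → K
K → G
G → J
J → B
J → L
L → H
H → M
I → Q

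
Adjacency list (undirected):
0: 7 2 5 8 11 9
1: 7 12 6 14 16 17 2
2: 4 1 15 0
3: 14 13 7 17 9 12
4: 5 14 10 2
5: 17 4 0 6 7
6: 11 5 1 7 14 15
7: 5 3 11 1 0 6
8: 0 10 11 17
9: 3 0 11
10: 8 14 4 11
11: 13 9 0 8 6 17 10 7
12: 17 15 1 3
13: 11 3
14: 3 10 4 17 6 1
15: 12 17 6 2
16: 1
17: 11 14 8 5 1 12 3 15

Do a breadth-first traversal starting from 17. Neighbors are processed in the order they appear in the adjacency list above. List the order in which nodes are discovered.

17 11 14 8 5 1 12 3 15 13 9 0 6 10 7 4 16 2

Visit 17; enqueue 11, 14, 8, 5, 1, 12, 3, 15 → queue [11, 14, 8, 5, 1, 12, 3, 15]
Visit 11; enqueue 13, 9, 0, 6, 10, 7 → queue [14, 8, 5, 1, 12, 3, 15, 13, 9, 0, 6, 10, 7]
Visit 14; enqueue 4 → queue [8, 5, 1, 12, 3, 15, 13, 9, 0, 6, 10, 7, 4]
Visit 8 → queue [5, 1, 12, 3, 15, 13, 9, 0, 6, 10, 7, 4]
Visit 5 → queue [1, 12, 3, 15, 13, 9, 0, 6, 10, 7, 4]
Visit 1; enqueue 16, 2 → queue [12, 3, 15, 13, 9, 0, 6, 10, 7, 4, 16, 2]
Visit 12 → queue [3, 15, 13, 9, 0, 6, 10, 7, 4, 16, 2]
Visit 3 → queue [15, 13, 9, 0, 6, 10, 7, 4, 16, 2]
Visit 15 → queue [13, 9, 0, 6, 10, 7, 4, 16, 2]
Visit 13 → queue [9, 0, 6, 10, 7, 4, 16, 2]
Visit 9 → queue [0, 6, 10, 7, 4, 16, 2]
Visit 0 → queue [6, 10, 7, 4, 16, 2]
Visit 6 → queue [10, 7, 4, 16, 2]
Visit 10 → queue [7, 4, 16, 2]
Visit 7 → queue [4, 16, 2]
Visit 4 → queue [16, 2]
Visit 16 → queue [2]
Visit 2 → queue []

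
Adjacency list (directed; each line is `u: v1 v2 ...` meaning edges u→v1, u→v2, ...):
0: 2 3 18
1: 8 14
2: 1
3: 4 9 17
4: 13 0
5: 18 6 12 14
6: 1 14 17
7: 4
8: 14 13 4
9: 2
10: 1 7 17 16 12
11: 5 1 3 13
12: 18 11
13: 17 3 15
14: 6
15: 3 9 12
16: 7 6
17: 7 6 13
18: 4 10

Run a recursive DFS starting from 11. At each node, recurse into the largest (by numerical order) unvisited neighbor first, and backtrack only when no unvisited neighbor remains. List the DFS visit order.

Visit 11
11 → 13
13 → 17
17 → 7
7 → 4
4 → 0
0 → 18
18 → 10
10 → 16
16 → 6
6 → 14
6 → 1
1 → 8
10 → 12
0 → 3
3 → 9
9 → 2
13 → 15
11 → 5

11, 13, 17, 7, 4, 0, 18, 10, 16, 6, 14, 1, 8, 12, 3, 9, 2, 15, 5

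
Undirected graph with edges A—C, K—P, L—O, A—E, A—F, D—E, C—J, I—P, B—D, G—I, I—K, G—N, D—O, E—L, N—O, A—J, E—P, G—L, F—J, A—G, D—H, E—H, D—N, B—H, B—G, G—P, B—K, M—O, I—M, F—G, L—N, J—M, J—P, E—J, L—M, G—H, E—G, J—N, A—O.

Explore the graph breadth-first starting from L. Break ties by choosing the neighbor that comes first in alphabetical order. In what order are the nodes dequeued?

L, E, G, M, N, O, A, D, H, J, P, B, F, I, C, K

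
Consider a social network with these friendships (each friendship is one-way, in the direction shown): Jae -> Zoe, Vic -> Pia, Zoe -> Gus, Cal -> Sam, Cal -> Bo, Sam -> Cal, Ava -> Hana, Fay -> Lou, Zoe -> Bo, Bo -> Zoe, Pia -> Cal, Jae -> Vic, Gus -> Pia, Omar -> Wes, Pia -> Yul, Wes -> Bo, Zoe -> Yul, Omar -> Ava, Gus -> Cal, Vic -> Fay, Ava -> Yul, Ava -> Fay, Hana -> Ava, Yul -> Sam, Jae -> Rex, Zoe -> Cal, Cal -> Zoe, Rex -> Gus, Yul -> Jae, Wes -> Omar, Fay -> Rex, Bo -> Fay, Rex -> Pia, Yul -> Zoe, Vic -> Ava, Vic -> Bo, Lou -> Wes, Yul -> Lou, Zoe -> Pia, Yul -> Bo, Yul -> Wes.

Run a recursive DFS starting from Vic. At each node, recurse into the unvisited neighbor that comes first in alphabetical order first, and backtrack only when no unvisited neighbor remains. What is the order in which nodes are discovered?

Visit Vic
Vic → Ava
Ava → Fay
Fay → Lou
Lou → Wes
Wes → Bo
Bo → Zoe
Zoe → Cal
Cal → Sam
Zoe → Gus
Gus → Pia
Pia → Yul
Yul → Jae
Jae → Rex
Wes → Omar
Ava → Hana

Vic, Ava, Fay, Lou, Wes, Bo, Zoe, Cal, Sam, Gus, Pia, Yul, Jae, Rex, Omar, Hana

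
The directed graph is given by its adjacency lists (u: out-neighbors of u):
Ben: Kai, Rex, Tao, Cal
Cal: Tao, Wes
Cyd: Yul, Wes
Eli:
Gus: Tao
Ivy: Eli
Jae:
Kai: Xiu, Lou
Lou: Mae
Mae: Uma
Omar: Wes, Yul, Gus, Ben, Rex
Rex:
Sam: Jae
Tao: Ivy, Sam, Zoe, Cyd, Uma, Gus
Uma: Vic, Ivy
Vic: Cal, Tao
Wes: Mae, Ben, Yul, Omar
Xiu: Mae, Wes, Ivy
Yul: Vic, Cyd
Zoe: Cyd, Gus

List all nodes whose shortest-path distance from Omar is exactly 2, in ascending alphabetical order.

Level 0: Omar
Level 1: Ben, Gus, Rex, Wes, Yul
Level 2: Cal, Cyd, Kai, Mae, Tao, Vic
Level 3: Ivy, Lou, Sam, Uma, Xiu, Zoe
Level 4: Eli, Jae

Cal, Cyd, Kai, Mae, Tao, Vic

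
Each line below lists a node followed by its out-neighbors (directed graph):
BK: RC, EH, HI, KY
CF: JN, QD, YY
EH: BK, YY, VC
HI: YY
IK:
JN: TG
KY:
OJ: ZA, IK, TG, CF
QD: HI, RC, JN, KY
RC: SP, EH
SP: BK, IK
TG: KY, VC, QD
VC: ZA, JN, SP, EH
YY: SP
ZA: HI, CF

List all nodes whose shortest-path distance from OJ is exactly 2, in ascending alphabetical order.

Level 0: OJ
Level 1: CF, IK, TG, ZA
Level 2: HI, JN, KY, QD, VC, YY
Level 3: EH, RC, SP
Level 4: BK

HI, JN, KY, QD, VC, YY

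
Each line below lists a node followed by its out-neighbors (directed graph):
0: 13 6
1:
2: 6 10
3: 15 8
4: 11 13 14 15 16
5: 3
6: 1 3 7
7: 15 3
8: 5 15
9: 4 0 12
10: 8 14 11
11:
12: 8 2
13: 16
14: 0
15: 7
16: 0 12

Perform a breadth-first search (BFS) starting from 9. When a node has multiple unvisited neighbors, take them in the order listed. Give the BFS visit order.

9, 4, 0, 12, 11, 13, 14, 15, 16, 6, 8, 2, 7, 1, 3, 5, 10

Visit 9; enqueue 4, 0, 12 → queue [4, 0, 12]
Visit 4; enqueue 11, 13, 14, 15, 16 → queue [0, 12, 11, 13, 14, 15, 16]
Visit 0; enqueue 6 → queue [12, 11, 13, 14, 15, 16, 6]
Visit 12; enqueue 8, 2 → queue [11, 13, 14, 15, 16, 6, 8, 2]
Visit 11 → queue [13, 14, 15, 16, 6, 8, 2]
Visit 13 → queue [14, 15, 16, 6, 8, 2]
Visit 14 → queue [15, 16, 6, 8, 2]
Visit 15; enqueue 7 → queue [16, 6, 8, 2, 7]
Visit 16 → queue [6, 8, 2, 7]
Visit 6; enqueue 1, 3 → queue [8, 2, 7, 1, 3]
Visit 8; enqueue 5 → queue [2, 7, 1, 3, 5]
Visit 2; enqueue 10 → queue [7, 1, 3, 5, 10]
Visit 7 → queue [1, 3, 5, 10]
Visit 1 → queue [3, 5, 10]
Visit 3 → queue [5, 10]
Visit 5 → queue [10]
Visit 10 → queue []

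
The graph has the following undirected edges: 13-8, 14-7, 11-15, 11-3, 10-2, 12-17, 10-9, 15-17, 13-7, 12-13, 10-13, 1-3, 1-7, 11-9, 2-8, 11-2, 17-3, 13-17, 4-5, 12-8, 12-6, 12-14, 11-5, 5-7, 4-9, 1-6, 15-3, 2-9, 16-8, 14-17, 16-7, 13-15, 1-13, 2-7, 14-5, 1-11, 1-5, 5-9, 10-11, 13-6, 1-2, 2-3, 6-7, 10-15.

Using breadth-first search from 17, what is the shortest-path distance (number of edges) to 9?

3

Level 0: 17
Level 1: 3, 12, 13, 14, 15
Level 2: 1, 2, 5, 6, 7, 8, 10, 11
Level 3: 4, 9, 16
9 first appears at level 3.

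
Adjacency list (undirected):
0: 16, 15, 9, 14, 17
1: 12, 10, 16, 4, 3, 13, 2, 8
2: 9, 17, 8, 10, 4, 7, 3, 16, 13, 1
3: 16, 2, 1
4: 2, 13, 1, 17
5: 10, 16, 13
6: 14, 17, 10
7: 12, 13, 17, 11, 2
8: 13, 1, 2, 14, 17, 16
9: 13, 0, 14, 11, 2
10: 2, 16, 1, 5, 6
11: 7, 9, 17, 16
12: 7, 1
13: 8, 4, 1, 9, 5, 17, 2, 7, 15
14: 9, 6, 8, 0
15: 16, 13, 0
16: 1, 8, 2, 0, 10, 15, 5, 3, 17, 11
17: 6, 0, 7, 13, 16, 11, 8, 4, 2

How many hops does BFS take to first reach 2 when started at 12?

2

Level 0: 12
Level 1: 1, 7
Level 2: 2, 3, 4, 8, 10, 11, 13, 16, 17
Level 3: 0, 5, 6, 9, 14, 15
2 first appears at level 2.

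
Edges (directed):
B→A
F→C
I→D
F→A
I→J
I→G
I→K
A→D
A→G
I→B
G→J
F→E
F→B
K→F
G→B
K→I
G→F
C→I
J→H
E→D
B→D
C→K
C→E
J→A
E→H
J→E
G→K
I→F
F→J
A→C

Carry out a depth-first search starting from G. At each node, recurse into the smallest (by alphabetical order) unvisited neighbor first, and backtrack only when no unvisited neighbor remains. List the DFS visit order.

G B A C E D H I F J K

Visit G
G → B
B → A
A → C
C → E
E → D
E → H
C → I
I → F
F → J
I → K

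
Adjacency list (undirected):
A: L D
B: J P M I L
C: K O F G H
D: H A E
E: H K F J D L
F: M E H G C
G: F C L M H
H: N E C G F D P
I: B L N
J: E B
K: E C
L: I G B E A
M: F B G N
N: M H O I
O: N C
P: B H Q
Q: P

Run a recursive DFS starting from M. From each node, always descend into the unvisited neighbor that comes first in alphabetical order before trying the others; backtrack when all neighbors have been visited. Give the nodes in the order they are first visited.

Visit M
M → B
B → I
I → L
L → A
A → D
D → E
E → F
F → C
C → G
G → H
H → N
N → O
H → P
P → Q
C → K
E → J

M → B → I → L → A → D → E → F → C → G → H → N → O → P → Q → K → J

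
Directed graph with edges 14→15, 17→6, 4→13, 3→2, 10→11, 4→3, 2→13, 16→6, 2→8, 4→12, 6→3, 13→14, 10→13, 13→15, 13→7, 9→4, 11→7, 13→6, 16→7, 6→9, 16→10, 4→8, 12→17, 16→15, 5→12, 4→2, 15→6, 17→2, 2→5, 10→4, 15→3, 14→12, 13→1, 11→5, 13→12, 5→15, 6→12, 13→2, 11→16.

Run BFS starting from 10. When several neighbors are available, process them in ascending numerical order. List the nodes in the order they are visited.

Visit 10; enqueue 4, 11, 13 → queue [4, 11, 13]
Visit 4; enqueue 2, 3, 8, 12 → queue [11, 13, 2, 3, 8, 12]
Visit 11; enqueue 5, 7, 16 → queue [13, 2, 3, 8, 12, 5, 7, 16]
Visit 13; enqueue 1, 6, 14, 15 → queue [2, 3, 8, 12, 5, 7, 16, 1, 6, 14, 15]
Visit 2 → queue [3, 8, 12, 5, 7, 16, 1, 6, 14, 15]
Visit 3 → queue [8, 12, 5, 7, 16, 1, 6, 14, 15]
Visit 8 → queue [12, 5, 7, 16, 1, 6, 14, 15]
Visit 12; enqueue 17 → queue [5, 7, 16, 1, 6, 14, 15, 17]
Visit 5 → queue [7, 16, 1, 6, 14, 15, 17]
Visit 7 → queue [16, 1, 6, 14, 15, 17]
Visit 16 → queue [1, 6, 14, 15, 17]
Visit 1 → queue [6, 14, 15, 17]
Visit 6; enqueue 9 → queue [14, 15, 17, 9]
Visit 14 → queue [15, 17, 9]
Visit 15 → queue [17, 9]
Visit 17 → queue [9]
Visit 9 → queue []

10 -> 4 -> 11 -> 13 -> 2 -> 3 -> 8 -> 12 -> 5 -> 7 -> 16 -> 1 -> 6 -> 14 -> 15 -> 17 -> 9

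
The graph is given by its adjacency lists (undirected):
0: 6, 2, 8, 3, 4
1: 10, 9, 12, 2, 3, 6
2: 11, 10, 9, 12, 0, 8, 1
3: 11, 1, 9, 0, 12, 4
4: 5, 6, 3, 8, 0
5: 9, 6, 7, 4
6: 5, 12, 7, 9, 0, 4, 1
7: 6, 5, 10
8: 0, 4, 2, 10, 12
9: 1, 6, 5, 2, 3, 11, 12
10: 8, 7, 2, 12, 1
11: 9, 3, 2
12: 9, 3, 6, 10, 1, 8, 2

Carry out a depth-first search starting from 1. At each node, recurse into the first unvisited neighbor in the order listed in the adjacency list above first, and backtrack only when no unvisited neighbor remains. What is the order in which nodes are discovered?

1 10 8 0 6 5 9 2 11 3 12 4 7

Visit 1
1 → 10
10 → 8
8 → 0
0 → 6
6 → 5
5 → 9
9 → 2
2 → 11
11 → 3
3 → 12
3 → 4
5 → 7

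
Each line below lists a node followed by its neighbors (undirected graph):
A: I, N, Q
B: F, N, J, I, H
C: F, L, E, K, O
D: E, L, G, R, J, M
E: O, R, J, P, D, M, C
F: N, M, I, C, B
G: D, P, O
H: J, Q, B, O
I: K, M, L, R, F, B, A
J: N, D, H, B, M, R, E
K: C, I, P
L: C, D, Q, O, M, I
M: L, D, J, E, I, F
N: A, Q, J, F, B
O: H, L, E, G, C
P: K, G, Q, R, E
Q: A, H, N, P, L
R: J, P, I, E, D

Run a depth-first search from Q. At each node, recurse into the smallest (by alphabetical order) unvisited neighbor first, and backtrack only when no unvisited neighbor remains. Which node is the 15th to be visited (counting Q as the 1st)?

N

Visit Q
Q → A
A → I
I → B
B → F
F → C
C → E
E → D
D → G
G → O
O → H
H → J
J → M
M → L
J → N
J → R
R → P
P → K

Visit order: Q, A, I, B, F, C, E, D, G, O, H, J, M, L, N, R, P, K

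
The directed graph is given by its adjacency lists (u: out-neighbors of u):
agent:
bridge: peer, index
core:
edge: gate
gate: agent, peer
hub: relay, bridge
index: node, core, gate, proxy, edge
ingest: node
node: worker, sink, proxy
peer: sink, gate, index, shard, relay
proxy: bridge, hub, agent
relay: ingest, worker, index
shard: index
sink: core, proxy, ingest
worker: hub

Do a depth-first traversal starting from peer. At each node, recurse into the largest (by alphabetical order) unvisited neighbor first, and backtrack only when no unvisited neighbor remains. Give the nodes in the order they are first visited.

peer, sink, proxy, hub, relay, worker, ingest, node, index, gate, agent, edge, core, bridge, shard

Visit peer
peer → sink
sink → proxy
proxy → hub
hub → relay
relay → worker
relay → ingest
ingest → node
relay → index
index → gate
gate → agent
index → edge
index → core
hub → bridge
peer → shard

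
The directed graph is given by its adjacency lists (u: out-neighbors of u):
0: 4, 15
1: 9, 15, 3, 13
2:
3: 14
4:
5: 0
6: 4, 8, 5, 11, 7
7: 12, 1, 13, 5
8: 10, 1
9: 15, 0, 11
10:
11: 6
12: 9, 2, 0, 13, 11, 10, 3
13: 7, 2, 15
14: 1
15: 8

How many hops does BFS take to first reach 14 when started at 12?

2

Level 0: 12
Level 1: 0, 2, 3, 9, 10, 11, 13
Level 2: 4, 6, 7, 14, 15
Level 3: 1, 5, 8
14 first appears at level 2.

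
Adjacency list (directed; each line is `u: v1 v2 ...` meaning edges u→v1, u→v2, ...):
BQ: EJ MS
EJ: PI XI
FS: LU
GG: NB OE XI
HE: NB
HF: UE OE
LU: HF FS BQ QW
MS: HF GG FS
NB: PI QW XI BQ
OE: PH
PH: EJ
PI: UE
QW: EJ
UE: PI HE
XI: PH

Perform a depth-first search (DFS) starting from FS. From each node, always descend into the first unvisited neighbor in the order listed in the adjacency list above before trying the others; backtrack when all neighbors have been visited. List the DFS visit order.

FS → LU → HF → UE → PI → HE → NB → QW → EJ → XI → PH → BQ → MS → GG → OE

Visit FS
FS → LU
LU → HF
HF → UE
UE → PI
UE → HE
HE → NB
NB → QW
QW → EJ
EJ → XI
XI → PH
NB → BQ
BQ → MS
MS → GG
GG → OE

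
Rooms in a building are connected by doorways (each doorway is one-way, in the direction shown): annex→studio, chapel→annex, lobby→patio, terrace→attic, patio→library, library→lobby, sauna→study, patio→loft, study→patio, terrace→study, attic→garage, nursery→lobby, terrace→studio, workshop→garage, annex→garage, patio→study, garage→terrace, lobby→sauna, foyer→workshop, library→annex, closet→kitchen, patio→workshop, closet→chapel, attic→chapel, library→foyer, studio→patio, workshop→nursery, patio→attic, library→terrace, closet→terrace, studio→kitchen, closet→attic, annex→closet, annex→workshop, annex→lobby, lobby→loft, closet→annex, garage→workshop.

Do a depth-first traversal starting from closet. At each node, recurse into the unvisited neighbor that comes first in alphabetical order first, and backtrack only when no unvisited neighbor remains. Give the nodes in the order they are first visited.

closet → annex → garage → terrace → attic → chapel → studio → kitchen → patio → library → foyer → workshop → nursery → lobby → loft → sauna → study

Visit closet
closet → annex
annex → garage
garage → terrace
terrace → attic
attic → chapel
terrace → studio
studio → kitchen
studio → patio
patio → library
library → foyer
foyer → workshop
workshop → nursery
nursery → lobby
lobby → loft
lobby → sauna
sauna → study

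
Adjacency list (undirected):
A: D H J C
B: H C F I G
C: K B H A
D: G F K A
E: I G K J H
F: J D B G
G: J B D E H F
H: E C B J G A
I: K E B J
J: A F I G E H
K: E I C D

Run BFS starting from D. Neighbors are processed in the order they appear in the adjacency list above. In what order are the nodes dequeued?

Visit D; enqueue G, F, K, A → queue [G, F, K, A]
Visit G; enqueue J, B, E, H → queue [F, K, A, J, B, E, H]
Visit F → queue [K, A, J, B, E, H]
Visit K; enqueue I, C → queue [A, J, B, E, H, I, C]
Visit A → queue [J, B, E, H, I, C]
Visit J → queue [B, E, H, I, C]
Visit B → queue [E, H, I, C]
Visit E → queue [H, I, C]
Visit H → queue [I, C]
Visit I → queue [C]
Visit C → queue []

D -> G -> F -> K -> A -> J -> B -> E -> H -> I -> C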